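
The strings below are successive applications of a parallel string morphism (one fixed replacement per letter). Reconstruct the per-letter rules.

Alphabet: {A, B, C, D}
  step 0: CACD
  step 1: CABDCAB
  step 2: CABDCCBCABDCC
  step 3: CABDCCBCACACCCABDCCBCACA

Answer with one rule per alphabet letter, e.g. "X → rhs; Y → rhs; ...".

A->BD, B->CC, C->CA, D->B

  step 2 ⇒ step 3: CABDCCBCABDCC ⇒ CA·BD·CC·B·CA·CA·CC·CA·BD·CC·B·CA·CA
    A ↦ BD
    B ↦ CC
    C ↦ CA
    D ↦ B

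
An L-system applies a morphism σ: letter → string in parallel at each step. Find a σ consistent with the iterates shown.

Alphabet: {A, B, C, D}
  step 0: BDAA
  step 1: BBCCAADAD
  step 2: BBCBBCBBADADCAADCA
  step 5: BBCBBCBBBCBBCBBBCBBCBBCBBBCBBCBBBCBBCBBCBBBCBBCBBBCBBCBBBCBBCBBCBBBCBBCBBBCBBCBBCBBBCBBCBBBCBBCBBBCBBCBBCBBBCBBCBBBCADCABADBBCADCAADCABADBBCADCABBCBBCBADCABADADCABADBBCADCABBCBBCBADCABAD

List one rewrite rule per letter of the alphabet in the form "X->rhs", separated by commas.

A->AD, B->BBC, C->B, D->CA

  step 1 ⇒ step 2: BBCCAADAD ⇒ BBC·BBC·B·B·AD·AD·CA·AD·CA
    A ↦ AD
    B ↦ BBC
    C ↦ B
    D ↦ CA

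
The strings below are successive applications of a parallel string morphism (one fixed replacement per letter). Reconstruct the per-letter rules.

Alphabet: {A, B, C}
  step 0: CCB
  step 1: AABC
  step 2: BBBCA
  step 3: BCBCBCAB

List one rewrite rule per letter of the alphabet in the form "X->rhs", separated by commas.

A->B, B->BC, C->A

  step 2 ⇒ step 3: BBBCA ⇒ BC·BC·BC·A·B
    A ↦ B
    B ↦ BC
    C ↦ A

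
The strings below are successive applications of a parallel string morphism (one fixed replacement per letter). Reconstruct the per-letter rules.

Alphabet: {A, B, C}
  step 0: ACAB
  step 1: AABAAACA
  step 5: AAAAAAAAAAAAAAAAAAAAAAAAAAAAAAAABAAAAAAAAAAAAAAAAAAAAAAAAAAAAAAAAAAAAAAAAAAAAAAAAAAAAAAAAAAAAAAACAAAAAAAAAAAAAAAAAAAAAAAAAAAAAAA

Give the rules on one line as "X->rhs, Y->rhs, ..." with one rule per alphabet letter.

  step 0 ⇒ step 1: ACAB ⇒ AA·BA·AA·CA
    A ↦ AA
    B ↦ CA
    C ↦ BA

A->AA, B->CA, C->BA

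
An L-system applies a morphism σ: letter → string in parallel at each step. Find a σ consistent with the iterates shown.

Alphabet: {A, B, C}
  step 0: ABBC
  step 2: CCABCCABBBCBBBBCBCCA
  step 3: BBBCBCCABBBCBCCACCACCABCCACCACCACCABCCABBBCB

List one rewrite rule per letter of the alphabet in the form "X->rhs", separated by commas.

  step 2 ⇒ step 3: CCABCCABBBCBBBBCBCCA ⇒ B·B·BCB·CCA·B·B·BCB·CCA·CCA·CCA·B·CCA·CCA·CCA·CCA·B·CCA·B·B·BCB
    A ↦ BCB
    B ↦ CCA
    C ↦ B

A->BCB, B->CCA, C->B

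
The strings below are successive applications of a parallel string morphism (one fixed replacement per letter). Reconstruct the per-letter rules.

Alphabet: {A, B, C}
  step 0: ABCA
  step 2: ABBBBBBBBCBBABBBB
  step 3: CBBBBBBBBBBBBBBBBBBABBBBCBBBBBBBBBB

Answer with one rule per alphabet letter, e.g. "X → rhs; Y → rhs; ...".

  step 2 ⇒ step 3: ABBBBBBBBCBBABBBB ⇒ CBB·BB·BB·BB·BB·BB·BB·BB·BB·A·BB·BB·CBB·BB·BB·BB·BB
    A ↦ CBB
    B ↦ BB
    C ↦ A

A->CBB, B->BB, C->A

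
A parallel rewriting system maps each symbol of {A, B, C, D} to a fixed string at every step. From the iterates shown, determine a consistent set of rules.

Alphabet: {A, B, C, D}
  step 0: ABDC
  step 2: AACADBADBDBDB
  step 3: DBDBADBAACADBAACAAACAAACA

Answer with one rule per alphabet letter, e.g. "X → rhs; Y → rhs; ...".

A->DB, B->ACA, C->A, D->A

  step 2 ⇒ step 3: AACADBADBDBDB ⇒ DB·DB·A·DB·A·ACA·DB·A·ACA·A·ACA·A·ACA
    A ↦ DB
    B ↦ ACA
    C ↦ A
    D ↦ A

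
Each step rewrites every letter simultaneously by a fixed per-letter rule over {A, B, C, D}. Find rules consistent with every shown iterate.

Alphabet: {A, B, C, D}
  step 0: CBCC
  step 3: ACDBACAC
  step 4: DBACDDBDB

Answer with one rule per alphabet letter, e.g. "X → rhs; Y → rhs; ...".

A->D, B->D, C->B, D->AC

  step 3 ⇒ step 4: ACDBACAC ⇒ D·B·AC·D·D·B·D·B
    A ↦ D
    B ↦ D
    C ↦ B
    D ↦ AC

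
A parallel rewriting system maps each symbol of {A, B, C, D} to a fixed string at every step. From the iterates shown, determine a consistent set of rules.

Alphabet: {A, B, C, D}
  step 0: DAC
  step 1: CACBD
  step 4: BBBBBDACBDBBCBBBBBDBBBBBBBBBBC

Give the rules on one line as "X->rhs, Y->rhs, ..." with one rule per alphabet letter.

  step 0 ⇒ step 1: DAC ⇒ C·AC·BD
    A ↦ AC
    C ↦ BD
    D ↦ C
    B ↦ BB  (constrained at step 1)

A->AC, B->BB, C->BD, D->C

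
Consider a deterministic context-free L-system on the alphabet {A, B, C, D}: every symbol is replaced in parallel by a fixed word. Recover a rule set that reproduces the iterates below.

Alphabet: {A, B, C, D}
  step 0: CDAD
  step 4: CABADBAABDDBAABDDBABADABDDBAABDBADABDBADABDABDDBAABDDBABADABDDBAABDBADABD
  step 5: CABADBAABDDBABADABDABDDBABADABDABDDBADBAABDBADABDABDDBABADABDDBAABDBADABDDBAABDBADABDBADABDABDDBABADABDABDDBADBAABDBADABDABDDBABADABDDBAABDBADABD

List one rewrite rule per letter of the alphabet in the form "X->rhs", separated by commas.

  step 4 ⇒ step 5: CABADBAABDDBAABDDBABADABDDBAABDBADABDBADABDABDDBAABDDBABADABDDBAABDBADABD ⇒ CA·BA·D·BA·ABD·D·BA·BA·D·ABD·ABD·D·BA·BA·D·ABD·ABD·D·BA·D·BA·ABD·BA·D·ABD·ABD·D·BA·BA·D·ABD·D·BA·ABD·BA·D·ABD·D·BA·ABD·BA·D·ABD·BA·D·ABD·ABD·D·BA·BA·D·ABD·ABD·D·BA·D·BA·ABD·BA·D·ABD·ABD·D·BA·BA·D·ABD·D·BA·ABD·BA·D·ABD
    A ↦ BA
    B ↦ D
    C ↦ CA
    D ↦ ABD

A->BA, B->D, C->CA, D->ABD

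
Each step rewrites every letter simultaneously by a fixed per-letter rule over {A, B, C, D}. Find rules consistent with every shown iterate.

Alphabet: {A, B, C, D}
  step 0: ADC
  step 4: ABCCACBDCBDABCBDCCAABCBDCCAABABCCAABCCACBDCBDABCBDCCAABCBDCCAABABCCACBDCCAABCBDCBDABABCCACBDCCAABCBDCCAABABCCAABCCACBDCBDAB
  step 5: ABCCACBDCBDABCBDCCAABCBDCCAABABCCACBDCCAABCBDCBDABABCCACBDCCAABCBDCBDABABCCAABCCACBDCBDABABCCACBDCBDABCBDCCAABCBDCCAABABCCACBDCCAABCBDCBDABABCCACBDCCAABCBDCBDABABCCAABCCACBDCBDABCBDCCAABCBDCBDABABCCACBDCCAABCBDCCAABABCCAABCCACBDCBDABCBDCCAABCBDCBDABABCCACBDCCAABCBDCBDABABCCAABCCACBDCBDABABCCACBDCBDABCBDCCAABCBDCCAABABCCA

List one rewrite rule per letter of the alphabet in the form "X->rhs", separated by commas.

A->AB, B->CCA, C->CBD, D->AB

  step 4 ⇒ step 5: ABCCACBDCBDABCBDCCAABCBDCCAABABCCAABCCACBDCBDABCBDCCAABCBDCCAABABCCACBDCCAABCBDCBDABABCCACBDCCAABCBDCCAABABCCAABCCACBDCBDAB ⇒ AB·CCA·CBD·CBD·AB·CBD·CCA·AB·CBD·CCA·AB·AB·CCA·CBD·CCA·AB·CBD·CBD·AB·AB·CCA·CBD·CCA·AB·CBD·CBD·AB·AB·CCA·AB·CCA·CBD·CBD·AB·AB·CCA·CBD·CBD·AB·CBD·CCA·AB·CBD·CCA·AB·AB·CCA·CBD·CCA·AB·CBD·CBD·AB·AB·CCA·CBD·CCA·AB·CBD·CBD·AB·AB·CCA·AB·CCA·CBD·CBD·AB·CBD·CCA·AB·CBD·CBD·AB·AB·CCA·CBD·CCA·AB·CBD·CCA·AB·AB·CCA·AB·CCA·CBD·CBD·AB·CBD·CCA·AB·CBD·CBD·AB·AB·CCA·CBD·CCA·AB·CBD·CBD·AB·AB·CCA·AB·CCA·CBD·CBD·AB·AB·CCA·CBD·CBD·AB·CBD·CCA·AB·CBD·CCA·AB·AB·CCA
    A ↦ AB
    B ↦ CCA
    C ↦ CBD
    D ↦ AB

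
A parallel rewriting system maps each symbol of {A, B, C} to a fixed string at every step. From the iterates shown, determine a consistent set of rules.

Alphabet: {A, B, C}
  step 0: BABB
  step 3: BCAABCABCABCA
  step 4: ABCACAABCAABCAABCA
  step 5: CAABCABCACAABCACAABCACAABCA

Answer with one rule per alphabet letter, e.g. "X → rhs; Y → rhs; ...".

A->CA, B->A, C->B

  step 4 ⇒ step 5: ABCACAABCAABCAABCA ⇒ CA·A·B·CA·B·CA·CA·A·B·CA·CA·A·B·CA·CA·A·B·CA
    A ↦ CA
    B ↦ A
    C ↦ B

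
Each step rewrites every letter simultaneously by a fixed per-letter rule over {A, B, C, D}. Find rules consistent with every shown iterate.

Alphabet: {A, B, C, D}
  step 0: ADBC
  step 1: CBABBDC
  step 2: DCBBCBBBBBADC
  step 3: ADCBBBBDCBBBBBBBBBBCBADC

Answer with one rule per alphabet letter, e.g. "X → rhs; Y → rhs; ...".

  step 2 ⇒ step 3: DCBBCBBBBBADC ⇒ A·DC·BB·BB·DC·BB·BB·BB·BB·BB·CB·A·DC
    A ↦ CB
    B ↦ BB
    C ↦ DC
    D ↦ A

A->CB, B->BB, C->DC, D->A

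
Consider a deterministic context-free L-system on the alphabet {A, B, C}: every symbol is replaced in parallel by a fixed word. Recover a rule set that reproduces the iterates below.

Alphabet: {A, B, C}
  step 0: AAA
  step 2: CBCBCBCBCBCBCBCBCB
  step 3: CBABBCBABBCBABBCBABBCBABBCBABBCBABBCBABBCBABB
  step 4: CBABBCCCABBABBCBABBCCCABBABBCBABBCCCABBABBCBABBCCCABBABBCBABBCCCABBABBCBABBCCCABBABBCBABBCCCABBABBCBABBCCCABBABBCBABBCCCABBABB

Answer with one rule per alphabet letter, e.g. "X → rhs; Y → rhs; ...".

  step 3 ⇒ step 4: CBABBCBABBCBABBCBABBCBABBCBABBCBABBCBABBCBABB ⇒ CB·ABB·CCC·ABB·ABB·CB·ABB·CCC·ABB·ABB·CB·ABB·CCC·ABB·ABB·CB·ABB·CCC·ABB·ABB·CB·ABB·CCC·ABB·ABB·CB·ABB·CCC·ABB·ABB·CB·ABB·CCC·ABB·ABB·CB·ABB·CCC·ABB·ABB·CB·ABB·CCC·ABB·ABB
    A ↦ CCC
    B ↦ ABB
    C ↦ CB

A->CCC, B->ABB, C->CB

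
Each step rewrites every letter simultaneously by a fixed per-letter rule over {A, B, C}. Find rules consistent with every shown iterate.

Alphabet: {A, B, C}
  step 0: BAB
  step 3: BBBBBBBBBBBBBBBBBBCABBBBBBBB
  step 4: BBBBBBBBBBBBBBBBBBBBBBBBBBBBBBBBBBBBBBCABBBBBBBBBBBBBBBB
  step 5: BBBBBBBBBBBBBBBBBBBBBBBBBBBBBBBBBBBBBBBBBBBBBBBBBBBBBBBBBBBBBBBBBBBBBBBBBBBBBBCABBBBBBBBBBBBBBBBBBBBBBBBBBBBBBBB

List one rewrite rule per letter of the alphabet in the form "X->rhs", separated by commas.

A->BCA, B->BB, C->B

  step 4 ⇒ step 5: BBBBBBBBBBBBBBBBBBBBBBBBBBBBBBBBBBBBBBCABBBBBBBBBBBBBBBB ⇒ BB·BB·BB·BB·BB·BB·BB·BB·BB·BB·BB·BB·BB·BB·BB·BB·BB·BB·BB·BB·BB·BB·BB·BB·BB·BB·BB·BB·BB·BB·BB·BB·BB·BB·BB·BB·BB·BB·B·BCA·BB·BB·BB·BB·BB·BB·BB·BB·BB·BB·BB·BB·BB·BB·BB·BB
    A ↦ BCA
    B ↦ BB
    C ↦ B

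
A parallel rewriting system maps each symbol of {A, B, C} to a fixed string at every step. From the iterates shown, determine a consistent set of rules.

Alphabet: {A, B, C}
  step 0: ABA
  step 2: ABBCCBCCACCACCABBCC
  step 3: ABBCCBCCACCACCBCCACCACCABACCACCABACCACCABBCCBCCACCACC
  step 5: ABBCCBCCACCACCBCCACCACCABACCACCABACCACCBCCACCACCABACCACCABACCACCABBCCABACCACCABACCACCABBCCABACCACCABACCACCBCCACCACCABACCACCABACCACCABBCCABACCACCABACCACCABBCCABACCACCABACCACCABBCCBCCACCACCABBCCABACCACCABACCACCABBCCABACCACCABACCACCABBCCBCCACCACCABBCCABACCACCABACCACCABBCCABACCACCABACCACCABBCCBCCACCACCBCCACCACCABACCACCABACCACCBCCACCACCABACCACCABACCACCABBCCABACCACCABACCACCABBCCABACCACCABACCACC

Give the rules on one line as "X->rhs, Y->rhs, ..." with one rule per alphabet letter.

  step 2 ⇒ step 3: ABBCCBCCACCACCABBCC ⇒ AB·BCC·BCC·ACC·ACC·BCC·ACC·ACC·AB·ACC·ACC·AB·ACC·ACC·AB·BCC·BCC·ACC·ACC
    A ↦ AB
    B ↦ BCC
    C ↦ ACC

A->AB, B->BCC, C->ACC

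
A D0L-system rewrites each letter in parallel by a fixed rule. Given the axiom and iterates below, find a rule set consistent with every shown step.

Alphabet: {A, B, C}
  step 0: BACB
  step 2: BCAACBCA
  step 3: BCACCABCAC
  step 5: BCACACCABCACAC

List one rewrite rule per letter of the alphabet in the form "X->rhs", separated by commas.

A->C, B->BC, C->A

  step 2 ⇒ step 3: BCAACBCA ⇒ BC·A·C·C·A·BC·A·C
    A ↦ C
    B ↦ BC
    C ↦ A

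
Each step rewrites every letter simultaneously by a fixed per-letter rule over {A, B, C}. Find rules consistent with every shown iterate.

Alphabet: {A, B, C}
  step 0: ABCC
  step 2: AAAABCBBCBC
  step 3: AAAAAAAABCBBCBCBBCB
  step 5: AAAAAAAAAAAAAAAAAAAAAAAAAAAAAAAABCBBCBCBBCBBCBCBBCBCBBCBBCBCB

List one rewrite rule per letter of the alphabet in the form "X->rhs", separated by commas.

  step 2 ⇒ step 3: AAAABCBBCBC ⇒ AA·AA·AA·AA·BC·B·BC·BC·B·BC·B
    A ↦ AA
    B ↦ BC
    C ↦ B

A->AA, B->BC, C->B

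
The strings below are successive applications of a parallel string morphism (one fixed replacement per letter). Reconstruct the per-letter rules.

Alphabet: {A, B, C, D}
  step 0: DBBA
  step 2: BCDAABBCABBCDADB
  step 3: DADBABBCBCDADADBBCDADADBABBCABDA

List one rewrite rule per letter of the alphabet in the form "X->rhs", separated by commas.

A->BC, B->DA, C->DB, D->AB

  step 2 ⇒ step 3: BCDAABBCABBCDADB ⇒ DA·DB·AB·BC·BC·DA·DA·DB·BC·DA·DA·DB·AB·BC·AB·DA
    A ↦ BC
    B ↦ DA
    C ↦ DB
    D ↦ AB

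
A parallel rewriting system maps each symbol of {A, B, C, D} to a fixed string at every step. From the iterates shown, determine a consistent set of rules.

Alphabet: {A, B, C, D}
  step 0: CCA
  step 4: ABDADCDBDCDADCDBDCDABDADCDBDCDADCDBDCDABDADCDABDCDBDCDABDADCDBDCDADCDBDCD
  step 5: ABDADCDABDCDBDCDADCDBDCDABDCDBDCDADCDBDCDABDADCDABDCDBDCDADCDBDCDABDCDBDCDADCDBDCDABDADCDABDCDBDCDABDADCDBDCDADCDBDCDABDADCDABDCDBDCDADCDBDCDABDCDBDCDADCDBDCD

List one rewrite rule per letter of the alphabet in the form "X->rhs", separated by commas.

A->ABD, B->AD, C->BD, D->CD

  step 4 ⇒ step 5: ABDADCDBDCDADCDBDCDABDADCDBDCDADCDBDCDABDADCDABDCDBDCDABDADCDBDCDADCDBDCD ⇒ ABD·AD·CD·ABD·CD·BD·CD·AD·CD·BD·CD·ABD·CD·BD·CD·AD·CD·BD·CD·ABD·AD·CD·ABD·CD·BD·CD·AD·CD·BD·CD·ABD·CD·BD·CD·AD·CD·BD·CD·ABD·AD·CD·ABD·CD·BD·CD·ABD·AD·CD·BD·CD·AD·CD·BD·CD·ABD·AD·CD·ABD·CD·BD·CD·AD·CD·BD·CD·ABD·CD·BD·CD·AD·CD·BD·CD
    A ↦ ABD
    B ↦ AD
    C ↦ BD
    D ↦ CD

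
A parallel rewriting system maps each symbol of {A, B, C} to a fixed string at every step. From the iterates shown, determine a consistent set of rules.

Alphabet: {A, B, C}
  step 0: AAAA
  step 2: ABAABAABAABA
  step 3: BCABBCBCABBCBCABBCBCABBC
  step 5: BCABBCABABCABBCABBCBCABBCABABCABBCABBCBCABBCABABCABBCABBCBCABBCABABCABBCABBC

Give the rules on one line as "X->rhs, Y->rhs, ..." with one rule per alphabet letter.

  step 2 ⇒ step 3: ABAABAABAABA ⇒ BC·AB·BC·BC·AB·BC·BC·AB·BC·BC·AB·BC
    A ↦ BC
    B ↦ AB
    C ↦ A  (constrained at step 3)

A->BC, B->AB, C->A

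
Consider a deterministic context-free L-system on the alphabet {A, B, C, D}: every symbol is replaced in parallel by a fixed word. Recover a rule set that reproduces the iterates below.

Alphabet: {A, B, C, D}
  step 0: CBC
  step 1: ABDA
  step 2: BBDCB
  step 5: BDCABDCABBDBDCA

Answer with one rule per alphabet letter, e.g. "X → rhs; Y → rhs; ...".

A->B, B->BD, C->A, D->C

  step 1 ⇒ step 2: ABDA ⇒ B·BD·C·B
    A ↦ B
    B ↦ BD
    D ↦ C
  step 0 ⇒ step 1: CBC ⇒ A·BD·A
    C ↦ A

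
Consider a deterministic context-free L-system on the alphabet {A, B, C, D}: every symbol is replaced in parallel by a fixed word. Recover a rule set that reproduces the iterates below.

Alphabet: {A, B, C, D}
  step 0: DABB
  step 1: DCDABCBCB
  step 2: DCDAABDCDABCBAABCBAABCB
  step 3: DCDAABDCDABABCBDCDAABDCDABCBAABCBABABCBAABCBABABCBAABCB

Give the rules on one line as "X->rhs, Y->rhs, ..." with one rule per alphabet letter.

A->AB, B->CB, C->AAB, D->DCD

  step 2 ⇒ step 3: DCDAABDCDABCBAABCBAABCB ⇒ DCD·AAB·DCD·AB·AB·CB·DCD·AAB·DCD·AB·CB·AAB·CB·AB·AB·CB·AAB·CB·AB·AB·CB·AAB·CB
    A ↦ AB
    B ↦ CB
    C ↦ AAB
    D ↦ DCD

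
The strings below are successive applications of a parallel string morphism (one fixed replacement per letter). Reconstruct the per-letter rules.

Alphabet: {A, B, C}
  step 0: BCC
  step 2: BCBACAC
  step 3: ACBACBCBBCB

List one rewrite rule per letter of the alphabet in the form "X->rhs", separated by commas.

  step 2 ⇒ step 3: BCBACAC ⇒ AC·B·AC·BC·B·BC·B
    A ↦ BC
    B ↦ AC
    C ↦ B

A->BC, B->AC, C->B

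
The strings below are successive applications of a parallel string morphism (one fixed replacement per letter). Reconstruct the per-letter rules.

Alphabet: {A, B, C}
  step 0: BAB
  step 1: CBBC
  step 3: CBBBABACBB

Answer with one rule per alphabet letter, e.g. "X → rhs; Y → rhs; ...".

A->BB, B->C, C->BA

  step 0 ⇒ step 1: BAB ⇒ C·BB·C
    A ↦ BB
    B ↦ C
    C ↦ BA  (constrained at step 1)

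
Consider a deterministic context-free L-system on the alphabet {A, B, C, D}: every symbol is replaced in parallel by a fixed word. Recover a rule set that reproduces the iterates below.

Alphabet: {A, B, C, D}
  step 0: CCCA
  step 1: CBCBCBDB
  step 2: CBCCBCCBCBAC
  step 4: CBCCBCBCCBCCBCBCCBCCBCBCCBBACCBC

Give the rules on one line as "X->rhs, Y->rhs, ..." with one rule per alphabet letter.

A->DB, B->C, C->CB, D->BA

  step 1 ⇒ step 2: CBCBCBDB ⇒ CB·C·CB·C·CB·C·BA·C
    B ↦ C
    C ↦ CB
    D ↦ BA
  step 0 ⇒ step 1: CCCA ⇒ CB·CB·CB·DB
    A ↦ DB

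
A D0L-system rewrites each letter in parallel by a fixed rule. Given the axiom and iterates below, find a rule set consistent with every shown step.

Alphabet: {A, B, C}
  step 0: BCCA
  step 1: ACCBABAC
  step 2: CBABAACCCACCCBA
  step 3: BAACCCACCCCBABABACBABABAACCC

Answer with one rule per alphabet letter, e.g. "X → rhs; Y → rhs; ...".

  step 2 ⇒ step 3: CBABAACCCACCCBA ⇒ BA·ACC·C·ACC·C·C·BA·BA·BA·C·BA·BA·BA·ACC·C
    A ↦ C
    B ↦ ACC
    C ↦ BA

A->C, B->ACC, C->BA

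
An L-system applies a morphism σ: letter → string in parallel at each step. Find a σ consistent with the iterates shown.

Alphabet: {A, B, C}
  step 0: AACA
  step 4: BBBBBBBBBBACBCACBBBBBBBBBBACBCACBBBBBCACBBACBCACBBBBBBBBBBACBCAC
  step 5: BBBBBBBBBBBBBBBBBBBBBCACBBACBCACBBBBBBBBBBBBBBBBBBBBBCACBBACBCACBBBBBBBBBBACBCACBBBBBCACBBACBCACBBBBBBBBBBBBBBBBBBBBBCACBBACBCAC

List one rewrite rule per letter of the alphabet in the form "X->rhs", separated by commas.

  step 4 ⇒ step 5: BBBBBBBBBBACBCACBBBBBBBBBBACBCACBBBBBCACBBACBCACBBBBBBBBBBACBCAC ⇒ BB·BB·BB·BB·BB·BB·BB·BB·BB·BB·BC·AC·BB·AC·BC·AC·BB·BB·BB·BB·BB·BB·BB·BB·BB·BB·BC·AC·BB·AC·BC·AC·BB·BB·BB·BB·BB·AC·BC·AC·BB·BB·BC·AC·BB·AC·BC·AC·BB·BB·BB·BB·BB·BB·BB·BB·BB·BB·BC·AC·BB·AC·BC·AC
    A ↦ BC
    B ↦ BB
    C ↦ AC

A->BC, B->BB, C->AC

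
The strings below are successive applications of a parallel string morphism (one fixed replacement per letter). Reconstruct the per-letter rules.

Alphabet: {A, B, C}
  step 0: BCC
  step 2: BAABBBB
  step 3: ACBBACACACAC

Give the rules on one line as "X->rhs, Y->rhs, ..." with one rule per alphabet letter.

  step 2 ⇒ step 3: BAABBBB ⇒ AC·B·B·AC·AC·AC·AC
    A ↦ B
    B ↦ AC
    C ↦ AA  (constrained at step 0)

A->B, B->AC, C->AA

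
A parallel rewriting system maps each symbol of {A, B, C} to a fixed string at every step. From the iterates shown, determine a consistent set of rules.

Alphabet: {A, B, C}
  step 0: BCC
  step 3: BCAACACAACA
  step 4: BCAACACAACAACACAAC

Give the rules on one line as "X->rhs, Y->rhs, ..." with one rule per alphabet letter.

  step 3 ⇒ step 4: BCAACACAACA ⇒ BC·A·AC·AC·A·AC·A·AC·AC·A·AC
    A ↦ AC
    B ↦ BC
    C ↦ A

A->AC, B->BC, C->A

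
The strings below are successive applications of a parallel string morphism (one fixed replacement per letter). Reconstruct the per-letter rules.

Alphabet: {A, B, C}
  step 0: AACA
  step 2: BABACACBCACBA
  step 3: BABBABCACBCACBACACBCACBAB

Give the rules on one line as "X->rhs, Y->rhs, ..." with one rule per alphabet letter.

  step 2 ⇒ step 3: BABACACBCACBA ⇒ BA·B·BA·B·CAC·B·CAC·BA·CAC·B·CAC·BA·B
    A ↦ B
    B ↦ BA
    C ↦ CAC

A->B, B->BA, C->CAC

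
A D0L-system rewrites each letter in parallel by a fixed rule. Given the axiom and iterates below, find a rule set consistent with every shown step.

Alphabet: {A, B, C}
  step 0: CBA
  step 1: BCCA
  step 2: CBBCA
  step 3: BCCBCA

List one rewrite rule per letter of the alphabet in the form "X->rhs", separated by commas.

A->CA, B->C, C->B

  step 2 ⇒ step 3: CBBCA ⇒ B·C·C·B·CA
    A ↦ CA
    B ↦ C
    C ↦ B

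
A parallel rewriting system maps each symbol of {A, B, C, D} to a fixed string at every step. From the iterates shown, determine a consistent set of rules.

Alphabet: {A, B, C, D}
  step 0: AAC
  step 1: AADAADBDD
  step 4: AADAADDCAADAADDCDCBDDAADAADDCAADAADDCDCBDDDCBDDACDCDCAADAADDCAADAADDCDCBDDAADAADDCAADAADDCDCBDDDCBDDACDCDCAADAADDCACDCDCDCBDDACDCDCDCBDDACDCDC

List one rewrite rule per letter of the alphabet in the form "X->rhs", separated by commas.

A->AAD, B->AC, C->BDD, D->DC

  step 0 ⇒ step 1: AAC ⇒ AAD·AAD·BDD
    A ↦ AAD
    C ↦ BDD
    B ↦ AC  (constrained at step 1)
    D ↦ DC  (constrained at step 1)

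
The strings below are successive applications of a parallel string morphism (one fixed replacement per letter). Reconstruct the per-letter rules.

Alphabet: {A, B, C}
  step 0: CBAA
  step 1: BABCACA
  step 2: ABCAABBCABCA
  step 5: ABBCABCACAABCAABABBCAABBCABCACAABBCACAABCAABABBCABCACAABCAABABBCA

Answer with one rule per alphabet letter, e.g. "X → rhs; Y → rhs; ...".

  step 1 ⇒ step 2: BABCACA ⇒ AB·CA·AB·B·CA·B·CA
    A ↦ CA
    B ↦ AB
    C ↦ B

A->CA, B->AB, C->B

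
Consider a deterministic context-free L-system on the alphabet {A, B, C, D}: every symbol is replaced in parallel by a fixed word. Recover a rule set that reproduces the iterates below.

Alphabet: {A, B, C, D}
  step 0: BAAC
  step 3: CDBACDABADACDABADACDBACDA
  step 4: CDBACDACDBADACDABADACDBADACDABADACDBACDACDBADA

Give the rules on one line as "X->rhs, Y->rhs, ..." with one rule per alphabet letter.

A->DA, B->C, C->CD, D->BA

  step 3 ⇒ step 4: CDBACDABADACDABADACDBACDA ⇒ CD·BA·C·DA·CD·BA·DA·C·DA·BA·DA·CD·BA·DA·C·DA·BA·DA·CD·BA·C·DA·CD·BA·DA
    A ↦ DA
    B ↦ C
    C ↦ CD
    D ↦ BA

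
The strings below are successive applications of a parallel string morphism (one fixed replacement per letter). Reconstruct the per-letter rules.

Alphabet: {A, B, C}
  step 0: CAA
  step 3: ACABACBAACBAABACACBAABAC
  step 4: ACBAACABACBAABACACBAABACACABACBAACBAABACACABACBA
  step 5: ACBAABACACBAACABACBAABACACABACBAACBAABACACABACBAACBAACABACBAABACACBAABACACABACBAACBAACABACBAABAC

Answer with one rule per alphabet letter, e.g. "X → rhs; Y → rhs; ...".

A->AC, B->AB, C->BA

  step 4 ⇒ step 5: ACBAACABACBAABACACBAABACACABACBAACBAABACACABACBA ⇒ AC·BA·AB·AC·AC·BA·AC·AB·AC·BA·AB·AC·AC·AB·AC·BA·AC·BA·AB·AC·AC·AB·AC·BA·AC·BA·AC·AB·AC·BA·AB·AC·AC·BA·AB·AC·AC·AB·AC·BA·AC·BA·AC·AB·AC·BA·AB·AC
    A ↦ AC
    B ↦ AB
    C ↦ BA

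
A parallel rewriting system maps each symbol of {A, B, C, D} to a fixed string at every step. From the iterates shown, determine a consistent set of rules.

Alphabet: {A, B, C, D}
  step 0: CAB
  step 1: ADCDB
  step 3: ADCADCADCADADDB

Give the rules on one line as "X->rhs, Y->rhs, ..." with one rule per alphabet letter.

  step 0 ⇒ step 1: CAB ⇒ AD·C·DB
    A ↦ C
    B ↦ DB
    C ↦ AD
    D ↦ AD  (constrained at step 1)

A->C, B->DB, C->AD, D->AD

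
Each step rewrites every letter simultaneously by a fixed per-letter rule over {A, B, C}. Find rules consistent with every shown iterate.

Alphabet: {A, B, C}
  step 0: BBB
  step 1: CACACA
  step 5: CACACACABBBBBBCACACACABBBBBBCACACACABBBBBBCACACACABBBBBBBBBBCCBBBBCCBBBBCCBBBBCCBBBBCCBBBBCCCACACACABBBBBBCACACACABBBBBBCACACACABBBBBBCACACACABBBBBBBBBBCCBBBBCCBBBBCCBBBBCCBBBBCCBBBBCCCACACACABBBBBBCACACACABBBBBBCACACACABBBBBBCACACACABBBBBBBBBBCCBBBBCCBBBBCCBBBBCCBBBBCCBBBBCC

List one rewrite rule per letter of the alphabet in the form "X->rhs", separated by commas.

A->BCC, B->CA, C->BBB

  step 0 ⇒ step 1: BBB ⇒ CA·CA·CA
    B ↦ CA
    A ↦ BCC  (constrained at step 1)
    C ↦ BBB  (constrained at step 1)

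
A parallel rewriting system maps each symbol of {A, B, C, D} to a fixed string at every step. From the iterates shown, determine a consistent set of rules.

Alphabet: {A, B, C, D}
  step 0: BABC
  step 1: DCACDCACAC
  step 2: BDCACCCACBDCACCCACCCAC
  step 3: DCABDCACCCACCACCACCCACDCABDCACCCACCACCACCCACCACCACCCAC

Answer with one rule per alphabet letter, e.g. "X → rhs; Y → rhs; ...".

  step 2 ⇒ step 3: BDCACCCACBDCACCCACCCAC ⇒ DCA·BD·CAC·C·CAC·CAC·CAC·C·CAC·DCA·BD·CAC·C·CAC·CAC·CAC·C·CAC·CAC·CAC·C·CAC
    A ↦ C
    B ↦ DCA
    C ↦ CAC
    D ↦ BD

A->C, B->DCA, C->CAC, D->BD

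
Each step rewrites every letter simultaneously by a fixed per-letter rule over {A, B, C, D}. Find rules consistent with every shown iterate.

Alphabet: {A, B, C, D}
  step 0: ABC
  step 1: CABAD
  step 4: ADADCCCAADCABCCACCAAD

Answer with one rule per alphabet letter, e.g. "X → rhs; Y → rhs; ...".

  step 0 ⇒ step 1: ABC ⇒ C·AB·AD
    A ↦ C
    B ↦ AB
    C ↦ AD
    D ↦ CA  (constrained at step 1)

A->C, B->AB, C->AD, D->CA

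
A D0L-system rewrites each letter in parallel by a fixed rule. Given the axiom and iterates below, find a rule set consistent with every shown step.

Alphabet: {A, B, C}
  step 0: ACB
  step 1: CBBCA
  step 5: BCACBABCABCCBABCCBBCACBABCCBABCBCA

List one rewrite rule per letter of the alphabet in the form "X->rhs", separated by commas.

  step 0 ⇒ step 1: ACB ⇒ CB·BC·A
    A ↦ CB
    B ↦ A
    C ↦ BC

A->CB, B->A, C->BC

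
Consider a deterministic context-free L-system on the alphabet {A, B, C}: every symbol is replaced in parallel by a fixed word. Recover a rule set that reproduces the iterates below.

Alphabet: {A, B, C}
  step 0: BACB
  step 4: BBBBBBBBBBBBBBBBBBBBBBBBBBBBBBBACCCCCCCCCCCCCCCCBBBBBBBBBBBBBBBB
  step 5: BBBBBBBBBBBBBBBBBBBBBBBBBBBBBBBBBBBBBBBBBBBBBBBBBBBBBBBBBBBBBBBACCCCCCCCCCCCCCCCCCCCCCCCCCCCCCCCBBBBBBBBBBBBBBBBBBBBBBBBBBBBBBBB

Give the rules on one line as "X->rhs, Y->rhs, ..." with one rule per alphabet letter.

A->BA, B->BB, C->CC

  step 4 ⇒ step 5: BBBBBBBBBBBBBBBBBBBBBBBBBBBBBBBACCCCCCCCCCCCCCCCBBBBBBBBBBBBBBBB ⇒ BB·BB·BB·BB·BB·BB·BB·BB·BB·BB·BB·BB·BB·BB·BB·BB·BB·BB·BB·BB·BB·BB·BB·BB·BB·BB·BB·BB·BB·BB·BB·BA·CC·CC·CC·CC·CC·CC·CC·CC·CC·CC·CC·CC·CC·CC·CC·CC·BB·BB·BB·BB·BB·BB·BB·BB·BB·BB·BB·BB·BB·BB·BB·BB
    A ↦ BA
    B ↦ BB
    C ↦ CC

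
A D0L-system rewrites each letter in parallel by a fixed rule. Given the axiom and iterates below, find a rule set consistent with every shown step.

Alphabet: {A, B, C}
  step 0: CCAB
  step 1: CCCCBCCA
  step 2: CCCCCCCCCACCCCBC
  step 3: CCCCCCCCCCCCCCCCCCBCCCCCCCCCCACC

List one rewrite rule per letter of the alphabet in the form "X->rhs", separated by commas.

A->BC, B->CA, C->CC

  step 2 ⇒ step 3: CCCCCCCCCACCCCBC ⇒ CC·CC·CC·CC·CC·CC·CC·CC·CC·BC·CC·CC·CC·CC·CA·CC
    A ↦ BC
    B ↦ CA
    C ↦ CC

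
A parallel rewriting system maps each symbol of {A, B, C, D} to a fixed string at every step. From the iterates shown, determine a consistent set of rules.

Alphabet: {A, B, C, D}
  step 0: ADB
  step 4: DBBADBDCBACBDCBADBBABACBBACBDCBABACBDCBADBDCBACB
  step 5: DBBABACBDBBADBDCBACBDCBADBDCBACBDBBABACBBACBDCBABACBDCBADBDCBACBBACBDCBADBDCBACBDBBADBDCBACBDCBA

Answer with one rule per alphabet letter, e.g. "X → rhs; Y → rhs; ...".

A->CB, B->BA, C->DC, D->DB

  step 4 ⇒ step 5: DBBADBDCBACBDCBADBBABACBBACBDCBABACBDCBADBDCBACB ⇒ DB·BA·BA·CB·DB·BA·DB·DC·BA·CB·DC·BA·DB·DC·BA·CB·DB·BA·BA·CB·BA·CB·DC·BA·BA·CB·DC·BA·DB·DC·BA·CB·BA·CB·DC·BA·DB·DC·BA·CB·DB·BA·DB·DC·BA·CB·DC·BA
    A ↦ CB
    B ↦ BA
    C ↦ DC
    D ↦ DB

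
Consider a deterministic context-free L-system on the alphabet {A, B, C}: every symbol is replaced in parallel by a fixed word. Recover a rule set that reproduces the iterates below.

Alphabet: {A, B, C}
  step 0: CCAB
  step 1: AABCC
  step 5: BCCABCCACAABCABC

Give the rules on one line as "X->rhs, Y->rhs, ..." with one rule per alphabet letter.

  step 0 ⇒ step 1: CCAB ⇒ A·A·BC·C
    A ↦ BC
    B ↦ C
    C ↦ A

A->BC, B->C, C->A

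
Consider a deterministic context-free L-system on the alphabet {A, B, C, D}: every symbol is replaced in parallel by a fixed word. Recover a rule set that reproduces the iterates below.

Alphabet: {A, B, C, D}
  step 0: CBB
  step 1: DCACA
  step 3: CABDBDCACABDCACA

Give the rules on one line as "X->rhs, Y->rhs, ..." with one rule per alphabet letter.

  step 0 ⇒ step 1: CBB ⇒ D·CA·CA
    B ↦ CA
    C ↦ D
    A ↦ BB  (constrained at step 1)
    D ↦ BD  (constrained at step 1)

A->BB, B->CA, C->D, D->BD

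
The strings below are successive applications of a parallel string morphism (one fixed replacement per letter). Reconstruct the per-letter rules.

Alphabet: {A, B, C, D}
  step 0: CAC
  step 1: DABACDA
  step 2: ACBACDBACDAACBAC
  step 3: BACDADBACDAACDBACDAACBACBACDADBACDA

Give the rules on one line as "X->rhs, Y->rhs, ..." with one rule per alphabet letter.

  step 2 ⇒ step 3: ACBACDBACDAACBAC ⇒ BAC·DA·D·BAC·DA·AC·D·BAC·DA·AC·BAC·BAC·DA·D·BAC·DA
    A ↦ BAC
    B ↦ D
    C ↦ DA
    D ↦ AC

A->BAC, B->D, C->DA, D->AC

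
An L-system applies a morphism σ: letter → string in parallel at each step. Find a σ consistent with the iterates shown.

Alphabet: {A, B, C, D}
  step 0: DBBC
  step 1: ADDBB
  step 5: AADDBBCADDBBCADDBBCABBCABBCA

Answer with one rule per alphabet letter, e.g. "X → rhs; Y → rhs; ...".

A->CA, B->D, C->BB, D->A

  step 0 ⇒ step 1: DBBC ⇒ A·D·D·BB
    B ↦ D
    C ↦ BB
    D ↦ A
    A ↦ CA  (constrained at step 1)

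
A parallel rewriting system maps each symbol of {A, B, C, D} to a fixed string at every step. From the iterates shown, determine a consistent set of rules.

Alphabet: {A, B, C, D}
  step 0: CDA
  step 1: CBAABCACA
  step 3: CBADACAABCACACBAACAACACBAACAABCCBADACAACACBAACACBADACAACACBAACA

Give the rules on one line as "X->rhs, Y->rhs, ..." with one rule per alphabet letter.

  step 0 ⇒ step 1: CDA ⇒ CBA·ABC·ACA
    A ↦ ACA
    C ↦ CBA
    D ↦ ABC
    B ↦ D  (constrained at step 1)

A->ACA, B->D, C->CBA, D->ABC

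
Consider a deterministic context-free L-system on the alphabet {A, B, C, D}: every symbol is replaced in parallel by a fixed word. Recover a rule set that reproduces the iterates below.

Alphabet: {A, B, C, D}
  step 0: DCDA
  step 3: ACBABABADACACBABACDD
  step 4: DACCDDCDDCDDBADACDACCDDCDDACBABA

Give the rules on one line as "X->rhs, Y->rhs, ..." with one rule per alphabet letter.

A->D, B->CD, C->AC, D->BA

  step 3 ⇒ step 4: ACBABABADACACBABACDD ⇒ D·AC·CD·D·CD·D·CD·D·BA·D·AC·D·AC·CD·D·CD·D·AC·BA·BA
    A ↦ D
    B ↦ CD
    C ↦ AC
    D ↦ BA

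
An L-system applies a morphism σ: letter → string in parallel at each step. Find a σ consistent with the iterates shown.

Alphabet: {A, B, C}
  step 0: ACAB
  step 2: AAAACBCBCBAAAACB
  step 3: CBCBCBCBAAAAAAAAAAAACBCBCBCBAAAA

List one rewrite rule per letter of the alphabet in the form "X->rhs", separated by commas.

A->CB, B->A, C->AAA

  step 2 ⇒ step 3: AAAACBCBCBAAAACB ⇒ CB·CB·CB·CB·AAA·A·AAA·A·AAA·A·CB·CB·CB·CB·AAA·A
    A ↦ CB
    B ↦ A
    C ↦ AAA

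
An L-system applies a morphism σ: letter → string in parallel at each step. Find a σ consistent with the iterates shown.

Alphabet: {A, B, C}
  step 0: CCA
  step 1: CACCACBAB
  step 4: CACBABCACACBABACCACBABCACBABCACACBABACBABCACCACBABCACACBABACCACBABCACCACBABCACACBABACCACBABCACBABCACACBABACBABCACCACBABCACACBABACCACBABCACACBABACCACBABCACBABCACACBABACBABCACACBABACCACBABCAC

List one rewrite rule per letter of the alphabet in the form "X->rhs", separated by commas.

A->BAB, B->AC, C->CAC

  step 0 ⇒ step 1: CCA ⇒ CAC·CAC·BAB
    A ↦ BAB
    C ↦ CAC
    B ↦ AC  (constrained at step 1)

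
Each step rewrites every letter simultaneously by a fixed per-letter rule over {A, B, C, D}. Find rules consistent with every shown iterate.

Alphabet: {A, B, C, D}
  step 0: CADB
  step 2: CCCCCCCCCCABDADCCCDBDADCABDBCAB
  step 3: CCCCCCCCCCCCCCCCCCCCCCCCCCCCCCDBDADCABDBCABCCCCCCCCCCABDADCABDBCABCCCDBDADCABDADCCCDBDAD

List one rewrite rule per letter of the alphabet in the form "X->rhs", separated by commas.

  step 2 ⇒ step 3: CCCCCCCCCCABDADCCCDBDADCABDBCAB ⇒ CCC·CCC·CCC·CCC·CCC·CCC·CCC·CCC·CCC·CCC·DB·DAD·CAB·DB·CAB·CCC·CCC·CCC·CAB·DAD·CAB·DB·CAB·CCC·DB·DAD·CAB·DAD·CCC·DB·DAD
    A ↦ DB
    B ↦ DAD
    C ↦ CCC
    D ↦ CAB

A->DB, B->DAD, C->CCC, D->CAB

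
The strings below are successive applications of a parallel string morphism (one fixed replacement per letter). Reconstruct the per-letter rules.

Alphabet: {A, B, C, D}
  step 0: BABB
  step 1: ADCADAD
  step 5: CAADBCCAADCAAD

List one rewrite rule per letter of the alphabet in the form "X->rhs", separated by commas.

  step 0 ⇒ step 1: BABB ⇒ AD·C·AD·AD
    A ↦ C
    B ↦ AD
    C ↦ B  (constrained at step 1)
    D ↦ A  (constrained at step 1)

A->C, B->AD, C->B, D->A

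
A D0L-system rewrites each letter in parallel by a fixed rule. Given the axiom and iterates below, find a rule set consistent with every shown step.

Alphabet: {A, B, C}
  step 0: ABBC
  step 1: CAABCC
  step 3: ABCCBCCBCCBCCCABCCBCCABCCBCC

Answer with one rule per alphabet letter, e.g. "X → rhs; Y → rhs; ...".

A->C, B->A, C->BCC

  step 0 ⇒ step 1: ABBC ⇒ C·A·A·BCC
    A ↦ C
    B ↦ A
    C ↦ BCC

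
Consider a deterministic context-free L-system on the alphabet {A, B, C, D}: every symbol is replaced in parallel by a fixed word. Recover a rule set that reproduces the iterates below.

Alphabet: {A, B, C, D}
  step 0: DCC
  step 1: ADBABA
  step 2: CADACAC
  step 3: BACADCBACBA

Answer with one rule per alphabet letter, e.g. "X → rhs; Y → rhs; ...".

A->C, B->A, C->BA, D->AD

  step 2 ⇒ step 3: CADACAC ⇒ BA·C·AD·C·BA·C·BA
    A ↦ C
    C ↦ BA
    D ↦ AD
  step 1 ⇒ step 2: ADBABA ⇒ C·AD·A·C·A·C
    B ↦ A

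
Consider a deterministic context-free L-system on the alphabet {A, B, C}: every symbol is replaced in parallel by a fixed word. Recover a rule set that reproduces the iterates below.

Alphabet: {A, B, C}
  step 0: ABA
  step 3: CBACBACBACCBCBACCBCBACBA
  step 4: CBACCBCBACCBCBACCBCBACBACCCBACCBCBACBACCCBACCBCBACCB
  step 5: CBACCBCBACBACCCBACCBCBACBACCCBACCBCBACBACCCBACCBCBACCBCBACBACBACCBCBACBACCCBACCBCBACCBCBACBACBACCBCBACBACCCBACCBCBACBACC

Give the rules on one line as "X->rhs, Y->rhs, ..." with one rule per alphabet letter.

A->B, B->CC, C->CBA

  step 4 ⇒ step 5: CBACCBCBACCBCBACCBCBACBACCCBACCBCBACBACCCBACCBCBACCB ⇒ CBA·CC·B·CBA·CBA·CC·CBA·CC·B·CBA·CBA·CC·CBA·CC·B·CBA·CBA·CC·CBA·CC·B·CBA·CC·B·CBA·CBA·CBA·CC·B·CBA·CBA·CC·CBA·CC·B·CBA·CC·B·CBA·CBA·CBA·CC·B·CBA·CBA·CC·CBA·CC·B·CBA·CBA·CC
    A ↦ B
    B ↦ CC
    C ↦ CBA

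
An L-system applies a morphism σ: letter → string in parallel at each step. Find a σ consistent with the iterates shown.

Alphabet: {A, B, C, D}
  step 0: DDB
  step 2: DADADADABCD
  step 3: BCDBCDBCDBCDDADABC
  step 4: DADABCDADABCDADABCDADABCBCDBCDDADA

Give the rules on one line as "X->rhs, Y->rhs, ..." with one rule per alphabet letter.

A->D, B->DA, C->DA, D->BC

  step 3 ⇒ step 4: BCDBCDBCDBCDDADABC ⇒ DA·DA·BC·DA·DA·BC·DA·DA·BC·DA·DA·BC·BC·D·BC·D·DA·DA
    A ↦ D
    B ↦ DA
    C ↦ DA
    D ↦ BC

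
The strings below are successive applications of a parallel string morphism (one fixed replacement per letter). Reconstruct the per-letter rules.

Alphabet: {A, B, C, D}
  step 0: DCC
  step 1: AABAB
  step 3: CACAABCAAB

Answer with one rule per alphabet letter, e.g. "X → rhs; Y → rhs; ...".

  step 0 ⇒ step 1: DCC ⇒ A·AB·AB
    C ↦ AB
    D ↦ A
    A ↦ BD  (constrained at step 1)
    B ↦ C  (constrained at step 1)

A->BD, B->C, C->AB, D->A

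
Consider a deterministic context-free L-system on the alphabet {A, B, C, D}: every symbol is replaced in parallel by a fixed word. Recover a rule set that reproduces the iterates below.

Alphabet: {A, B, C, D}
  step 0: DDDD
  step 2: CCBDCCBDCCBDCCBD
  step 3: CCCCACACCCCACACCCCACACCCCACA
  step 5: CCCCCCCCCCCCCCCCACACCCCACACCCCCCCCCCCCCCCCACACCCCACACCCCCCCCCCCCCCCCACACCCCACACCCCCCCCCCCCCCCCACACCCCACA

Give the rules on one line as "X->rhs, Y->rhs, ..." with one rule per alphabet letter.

  step 2 ⇒ step 3: CCBDCCBDCCBDCCBD ⇒ CC·CC·A·CA·CC·CC·A·CA·CC·CC·A·CA·CC·CC·A·CA
    B ↦ A
    C ↦ CC
    D ↦ CA
    A ↦ BD  (constrained at step 3)

A->BD, B->A, C->CC, D->CA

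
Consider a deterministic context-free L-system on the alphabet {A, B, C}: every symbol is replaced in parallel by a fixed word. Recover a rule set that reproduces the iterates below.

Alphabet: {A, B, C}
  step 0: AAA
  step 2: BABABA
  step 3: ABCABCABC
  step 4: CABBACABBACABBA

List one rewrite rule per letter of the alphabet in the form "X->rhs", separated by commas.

  step 3 ⇒ step 4: ABCABCABC ⇒ C·AB·BA·C·AB·BA·C·AB·BA
    A ↦ C
    B ↦ AB
    C ↦ BA

A->C, B->AB, C->BA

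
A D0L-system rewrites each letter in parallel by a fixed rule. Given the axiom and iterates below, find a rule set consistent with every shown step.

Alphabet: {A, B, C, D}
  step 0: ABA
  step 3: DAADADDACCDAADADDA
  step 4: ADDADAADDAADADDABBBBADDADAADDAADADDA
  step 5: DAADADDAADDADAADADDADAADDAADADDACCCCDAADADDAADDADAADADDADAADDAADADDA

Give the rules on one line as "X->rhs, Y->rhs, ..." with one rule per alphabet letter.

  step 4 ⇒ step 5: ADDADAADDAADADDABBBBADDADAADDAADADDA ⇒ DA·AD·AD·DA·AD·DA·DA·AD·AD·DA·DA·AD·DA·AD·AD·DA·C·C·C·C·DA·AD·AD·DA·AD·DA·DA·AD·AD·DA·DA·AD·DA·AD·AD·DA
    A ↦ DA
    B ↦ C
    D ↦ AD
  step 3 ⇒ step 4: DAADADDACCDAADADDA ⇒ AD·DA·DA·AD·DA·AD·AD·DA·BB·BB·AD·DA·DA·AD·DA·AD·AD·DA
    C ↦ BB

A->DA, B->C, C->BB, D->AD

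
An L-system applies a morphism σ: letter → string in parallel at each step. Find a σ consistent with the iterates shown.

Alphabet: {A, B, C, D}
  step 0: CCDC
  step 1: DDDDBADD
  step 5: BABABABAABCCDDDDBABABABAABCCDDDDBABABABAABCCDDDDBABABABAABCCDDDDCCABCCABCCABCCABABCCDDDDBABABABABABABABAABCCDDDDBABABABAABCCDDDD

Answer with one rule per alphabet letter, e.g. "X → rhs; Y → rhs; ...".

  step 0 ⇒ step 1: CCDC ⇒ DD·DD·BA·DD
    C ↦ DD
    D ↦ BA
    A ↦ AB  (constrained at step 1)
    B ↦ CC  (constrained at step 1)

A->AB, B->CC, C->DD, D->BA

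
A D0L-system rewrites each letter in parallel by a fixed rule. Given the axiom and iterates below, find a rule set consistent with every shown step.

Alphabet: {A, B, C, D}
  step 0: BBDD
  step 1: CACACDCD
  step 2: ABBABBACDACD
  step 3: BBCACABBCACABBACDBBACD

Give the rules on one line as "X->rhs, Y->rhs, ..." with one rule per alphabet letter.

A->BB, B->CA, C->A, D->CD

  step 2 ⇒ step 3: ABBABBACDACD ⇒ BB·CA·CA·BB·CA·CA·BB·A·CD·BB·A·CD
    A ↦ BB
    B ↦ CA
    C ↦ A
    D ↦ CD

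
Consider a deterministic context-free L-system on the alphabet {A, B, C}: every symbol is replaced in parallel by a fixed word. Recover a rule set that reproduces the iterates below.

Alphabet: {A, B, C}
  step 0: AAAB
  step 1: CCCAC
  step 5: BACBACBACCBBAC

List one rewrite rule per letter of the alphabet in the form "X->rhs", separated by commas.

  step 0 ⇒ step 1: AAAB ⇒ C·C·C·AC
    A ↦ C
    B ↦ AC
    C ↦ B  (constrained at step 1)

A->C, B->AC, C->B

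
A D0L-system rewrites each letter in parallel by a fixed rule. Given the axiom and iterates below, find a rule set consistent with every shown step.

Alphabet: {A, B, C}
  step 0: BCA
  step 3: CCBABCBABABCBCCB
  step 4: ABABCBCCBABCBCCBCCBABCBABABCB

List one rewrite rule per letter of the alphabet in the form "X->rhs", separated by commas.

  step 3 ⇒ step 4: CCBABCBABABCBCCB ⇒ AB·AB·CB·C·CB·AB·CB·C·CB·C·CB·AB·CB·AB·AB·CB
    A ↦ C
    B ↦ CB
    C ↦ AB

A->C, B->CB, C->AB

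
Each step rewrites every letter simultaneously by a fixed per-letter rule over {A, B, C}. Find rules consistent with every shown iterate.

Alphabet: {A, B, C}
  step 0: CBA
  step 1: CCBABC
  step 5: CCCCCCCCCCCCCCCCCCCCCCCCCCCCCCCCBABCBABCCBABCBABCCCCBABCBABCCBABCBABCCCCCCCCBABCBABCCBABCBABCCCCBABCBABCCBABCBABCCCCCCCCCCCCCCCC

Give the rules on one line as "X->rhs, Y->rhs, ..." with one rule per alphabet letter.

  step 0 ⇒ step 1: CBA ⇒ CC·BAB·C
    A ↦ C
    B ↦ BAB
    C ↦ CC

A->C, B->BAB, C->CC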